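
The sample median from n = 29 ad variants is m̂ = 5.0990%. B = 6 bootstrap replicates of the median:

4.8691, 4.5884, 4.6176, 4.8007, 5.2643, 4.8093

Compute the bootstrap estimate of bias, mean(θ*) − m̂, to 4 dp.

mean(θ*) = (4.8691 + 4.5884 + 4.6176 + 4.8007 + 5.2643 + 4.8093) / 6 = 4.82490
bias = 4.82490 − 5.0990

bias = −0.2741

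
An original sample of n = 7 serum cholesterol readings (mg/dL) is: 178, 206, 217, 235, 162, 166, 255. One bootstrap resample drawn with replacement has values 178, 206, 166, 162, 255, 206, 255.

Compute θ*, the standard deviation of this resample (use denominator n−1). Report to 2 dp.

θ* = 38.93

Mean = 204.0000; sum of squared deviations = 9094.0000
s² = 9094.0000 / 6 = 1515.6667
s = √1515.6667 = 38.93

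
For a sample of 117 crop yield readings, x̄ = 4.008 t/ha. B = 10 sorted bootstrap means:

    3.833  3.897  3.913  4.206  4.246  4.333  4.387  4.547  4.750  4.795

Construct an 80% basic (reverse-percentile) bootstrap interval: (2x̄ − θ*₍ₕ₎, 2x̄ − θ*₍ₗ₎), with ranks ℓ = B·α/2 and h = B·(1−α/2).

Percentile endpoints at ranks 1 and 9: θ*₍1₎ = 3.833, θ*₍9₎ = 4.750.
Basic interval reflects these around x̄:
  lower = 2 × 4.008 − 4.750 = 3.266
  upper = 2 × 4.008 − 3.833 = 4.183

(3.266, 4.183)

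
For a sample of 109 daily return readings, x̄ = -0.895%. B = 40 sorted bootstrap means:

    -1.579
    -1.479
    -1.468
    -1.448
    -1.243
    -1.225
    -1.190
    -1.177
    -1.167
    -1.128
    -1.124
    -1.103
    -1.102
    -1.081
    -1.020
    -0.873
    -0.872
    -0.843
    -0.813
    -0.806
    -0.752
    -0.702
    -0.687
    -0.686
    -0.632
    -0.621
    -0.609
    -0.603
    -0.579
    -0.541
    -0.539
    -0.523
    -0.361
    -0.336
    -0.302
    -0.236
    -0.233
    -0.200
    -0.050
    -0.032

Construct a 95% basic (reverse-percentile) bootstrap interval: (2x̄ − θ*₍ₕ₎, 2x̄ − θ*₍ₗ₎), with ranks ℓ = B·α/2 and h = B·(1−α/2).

Percentile endpoints at ranks 1 and 39: θ*₍1₎ = -1.579, θ*₍39₎ = -0.050.
Basic interval reflects these around x̄:
  lower = 2 × -0.895 − -0.050 = -1.740
  upper = 2 × -0.895 − -1.579 = -0.211

(-1.740, -0.211)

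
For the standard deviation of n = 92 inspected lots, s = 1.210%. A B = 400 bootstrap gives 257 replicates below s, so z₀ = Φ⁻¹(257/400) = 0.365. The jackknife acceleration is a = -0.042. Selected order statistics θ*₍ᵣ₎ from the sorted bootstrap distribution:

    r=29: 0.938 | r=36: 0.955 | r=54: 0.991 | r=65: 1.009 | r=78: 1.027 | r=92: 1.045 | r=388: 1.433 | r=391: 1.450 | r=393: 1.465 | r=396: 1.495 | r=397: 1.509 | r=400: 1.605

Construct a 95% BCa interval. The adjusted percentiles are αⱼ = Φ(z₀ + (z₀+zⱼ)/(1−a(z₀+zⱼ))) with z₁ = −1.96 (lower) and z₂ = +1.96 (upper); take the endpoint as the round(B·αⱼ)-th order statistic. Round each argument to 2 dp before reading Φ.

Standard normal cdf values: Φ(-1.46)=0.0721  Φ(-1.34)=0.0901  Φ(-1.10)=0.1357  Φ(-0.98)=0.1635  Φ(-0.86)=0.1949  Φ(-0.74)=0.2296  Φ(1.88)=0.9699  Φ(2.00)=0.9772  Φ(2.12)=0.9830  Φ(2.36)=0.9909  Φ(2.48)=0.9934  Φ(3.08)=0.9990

(0.955, 1.509)

Lower: z₀ + z₁ = 0.365 + (-1.960) = -1.595; 1 − a(z₀+z₁) = 1 − (-0.042)(-1.595) = 0.9330; argument = 0.365 + (-1.595)/0.9330 = -1.3445 → -1.34.
α₁ = Φ(-1.34) = 0.0901; rank = round(400 × 0.0901) = 36; θ*₍36₎ = 0.955.
Upper: z₀ + z₂ = 2.325; 1 − a(z₀+z₂) = 1.0977; argument = 2.4832 → 2.48; α₂ = 0.9934; rank = 397; θ*₍397₎ = 1.509.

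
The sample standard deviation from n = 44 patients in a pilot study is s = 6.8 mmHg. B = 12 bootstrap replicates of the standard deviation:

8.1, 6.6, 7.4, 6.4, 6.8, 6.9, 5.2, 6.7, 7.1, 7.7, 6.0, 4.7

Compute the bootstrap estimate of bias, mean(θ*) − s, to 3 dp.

mean(θ*) = (8.1 + 6.6 + 7.4 + 6.4 + 6.8 + 6.9 + 5.2 + 6.7 + 7.1 + 7.7 + 6.0 + 4.7) / 12 = 6.6333
bias = 6.6333 − 6.8

bias = −0.167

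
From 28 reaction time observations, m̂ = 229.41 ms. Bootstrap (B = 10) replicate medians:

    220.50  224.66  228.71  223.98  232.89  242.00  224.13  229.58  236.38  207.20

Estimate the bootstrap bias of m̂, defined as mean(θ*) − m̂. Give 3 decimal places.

bias = −2.407

mean(θ*) = (220.50 + 224.66 + 228.71 + 223.98 + 232.89 + 242.00 + 224.13 + 229.58 + 236.38 + 207.20) / 10 = 227.0030
bias = 227.0030 − 229.41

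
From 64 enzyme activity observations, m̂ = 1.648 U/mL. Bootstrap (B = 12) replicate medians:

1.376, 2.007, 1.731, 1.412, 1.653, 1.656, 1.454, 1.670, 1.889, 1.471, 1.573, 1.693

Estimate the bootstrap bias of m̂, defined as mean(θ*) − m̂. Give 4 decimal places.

mean(θ*) = (1.376 + 2.007 + 1.731 + 1.412 + 1.653 + 1.656 + 1.454 + 1.670 + 1.889 + 1.471 + 1.573 + 1.693) / 12 = 1.63208
bias = 1.63208 − 1.648

bias = −0.0159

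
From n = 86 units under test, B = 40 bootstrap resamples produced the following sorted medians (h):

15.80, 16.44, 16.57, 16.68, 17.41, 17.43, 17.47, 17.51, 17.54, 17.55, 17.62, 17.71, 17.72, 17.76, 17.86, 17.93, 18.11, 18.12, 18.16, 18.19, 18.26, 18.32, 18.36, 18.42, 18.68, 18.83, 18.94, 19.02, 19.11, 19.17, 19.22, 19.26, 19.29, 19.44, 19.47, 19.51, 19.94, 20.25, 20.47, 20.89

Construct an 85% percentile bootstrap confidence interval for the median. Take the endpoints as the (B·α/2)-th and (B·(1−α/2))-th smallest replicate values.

(16.57, 19.94)

α = 0.15; lower rank = 40 × 0.075 = 3; upper rank = 40 × 0.925 = 37.
The 3rd smallest replicate is 16.57; the 37th is 19.94.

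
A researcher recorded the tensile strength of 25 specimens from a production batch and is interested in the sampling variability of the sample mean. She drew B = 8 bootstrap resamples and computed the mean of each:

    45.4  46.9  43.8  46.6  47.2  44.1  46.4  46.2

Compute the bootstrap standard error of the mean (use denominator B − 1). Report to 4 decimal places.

SE* = 1.2748

Bootstrap SE is the standard deviation of the 8 replicate means.
Mean of replicates: (45.4 + 46.9 + 43.8 + 46.6 + 47.2 + 44.1 + 46.4 + 46.2) / 8 = 366.60000 / 8 = 45.82500
Sum of squared deviations: (−0.42500)² + (+1.07500)² + (−2.02500)² + (+0.77500)² + (+1.37500)² + (−1.72500)² + (+0.57500)² + (+0.37500)² = 11.37500
Variance = 11.37500 / 7 = 1.62500
SE* = √1.62500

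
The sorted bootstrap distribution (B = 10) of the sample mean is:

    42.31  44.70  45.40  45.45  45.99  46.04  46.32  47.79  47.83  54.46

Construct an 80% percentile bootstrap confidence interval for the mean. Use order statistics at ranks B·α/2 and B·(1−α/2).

(42.31, 47.83)

α = 0.20; lower rank = 10 × 0.100 = 1; upper rank = 10 × 0.900 = 9.
The 1st smallest replicate is 42.31; the 9th is 47.83.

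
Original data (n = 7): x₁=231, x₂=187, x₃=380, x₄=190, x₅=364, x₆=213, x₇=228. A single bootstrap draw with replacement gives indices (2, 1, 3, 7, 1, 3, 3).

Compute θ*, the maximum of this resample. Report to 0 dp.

θ* = 380

Resample values: 187, 231, 380, 228, 231, 380, 380.
Maximum = 380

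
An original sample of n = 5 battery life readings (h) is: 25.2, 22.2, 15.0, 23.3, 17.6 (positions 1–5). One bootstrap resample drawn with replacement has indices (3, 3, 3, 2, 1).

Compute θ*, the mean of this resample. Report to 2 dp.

θ* = 18.48

Resample values: 15.0, 15.0, 15.0, 22.2, 25.2.
Mean = (15.0 + 15.0 + 15.0 + 22.2 + 25.2) / 5 = 92.40 / 5 = 18.48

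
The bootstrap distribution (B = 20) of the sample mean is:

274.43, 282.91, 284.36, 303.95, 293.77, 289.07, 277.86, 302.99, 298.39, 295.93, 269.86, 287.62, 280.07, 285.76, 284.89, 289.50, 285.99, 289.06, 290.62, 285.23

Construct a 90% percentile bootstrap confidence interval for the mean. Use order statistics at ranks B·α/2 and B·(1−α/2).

(269.86, 302.99)

Sorted replicates: 269.86, 274.43, 277.86, 280.07, 282.91, 284.36, 284.89, 285.23, 285.76, 285.99, 287.62, 289.06, 289.07, 289.50, 290.62, 293.77, 295.93, 298.39, 302.99, 303.95
α = 0.10; lower rank = 20 × 0.050 = 1; upper rank = 20 × 0.950 = 19.
The 1st smallest replicate is 269.86; the 19th is 302.99.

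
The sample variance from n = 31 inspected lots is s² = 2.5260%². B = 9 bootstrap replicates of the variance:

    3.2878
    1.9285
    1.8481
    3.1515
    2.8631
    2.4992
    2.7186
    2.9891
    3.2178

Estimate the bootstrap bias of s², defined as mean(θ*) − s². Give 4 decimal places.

mean(θ*) = (3.2878 + 1.9285 + 1.8481 + 3.1515 + 2.8631 + 2.4992 + 2.7186 + 2.9891 + 3.2178) / 9 = 2.72263
bias = 2.72263 − 2.5260

bias = +0.1966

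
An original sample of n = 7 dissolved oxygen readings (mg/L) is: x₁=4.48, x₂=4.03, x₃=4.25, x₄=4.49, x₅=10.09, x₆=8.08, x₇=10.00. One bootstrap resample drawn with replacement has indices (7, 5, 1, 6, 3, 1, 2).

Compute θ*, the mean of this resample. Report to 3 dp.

θ* = 6.487

Resample values: 10.00, 10.09, 4.48, 8.08, 4.25, 4.48, 4.03.
Mean = (10.00 + 10.09 + 4.48 + 8.08 + 4.25 + 4.48 + 4.03) / 7 = 45.410 / 7 = 6.487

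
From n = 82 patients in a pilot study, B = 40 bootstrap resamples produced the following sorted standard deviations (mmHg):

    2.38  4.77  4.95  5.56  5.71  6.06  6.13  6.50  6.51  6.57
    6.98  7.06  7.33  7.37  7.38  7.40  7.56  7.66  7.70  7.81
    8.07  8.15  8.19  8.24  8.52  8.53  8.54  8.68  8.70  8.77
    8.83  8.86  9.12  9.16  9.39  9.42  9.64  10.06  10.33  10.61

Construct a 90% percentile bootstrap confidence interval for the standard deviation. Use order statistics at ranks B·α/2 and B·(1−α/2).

α = 0.10; lower rank = 40 × 0.050 = 2; upper rank = 40 × 0.950 = 38.
The 2nd smallest replicate is 4.77; the 38th is 10.06.

(4.77, 10.06)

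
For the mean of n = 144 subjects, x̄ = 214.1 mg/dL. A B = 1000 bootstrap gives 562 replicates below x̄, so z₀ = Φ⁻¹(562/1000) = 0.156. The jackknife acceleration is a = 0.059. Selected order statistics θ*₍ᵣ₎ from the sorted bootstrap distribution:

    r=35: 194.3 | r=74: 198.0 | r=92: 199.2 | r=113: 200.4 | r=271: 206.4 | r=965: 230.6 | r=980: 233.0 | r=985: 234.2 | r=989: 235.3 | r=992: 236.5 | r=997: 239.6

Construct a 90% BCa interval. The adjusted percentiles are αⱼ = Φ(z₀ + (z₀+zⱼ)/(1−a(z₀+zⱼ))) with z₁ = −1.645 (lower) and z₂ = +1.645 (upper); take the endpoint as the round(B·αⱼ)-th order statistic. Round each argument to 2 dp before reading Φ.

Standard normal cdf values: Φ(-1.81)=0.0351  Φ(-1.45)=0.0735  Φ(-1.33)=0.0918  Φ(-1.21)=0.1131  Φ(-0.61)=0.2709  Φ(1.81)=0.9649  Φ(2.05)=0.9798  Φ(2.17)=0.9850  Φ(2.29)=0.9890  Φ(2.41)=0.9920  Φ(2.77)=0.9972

(200.4, 234.2)

Lower: z₀ + z₁ = 0.156 + (-1.645) = -1.489; 1 − a(z₀+z₁) = 1 − (0.059)(-1.489) = 1.0879; argument = 0.156 + (-1.489)/1.0879 = -1.2128 → -1.21.
α₁ = Φ(-1.21) = 0.1131; rank = round(1000 × 0.1131) = 113; θ*₍113₎ = 200.4.
Upper: z₀ + z₂ = 1.801; 1 − a(z₀+z₂) = 0.8937; argument = 2.1711 → 2.17; α₂ = 0.9850; rank = 985; θ*₍985₎ = 234.2.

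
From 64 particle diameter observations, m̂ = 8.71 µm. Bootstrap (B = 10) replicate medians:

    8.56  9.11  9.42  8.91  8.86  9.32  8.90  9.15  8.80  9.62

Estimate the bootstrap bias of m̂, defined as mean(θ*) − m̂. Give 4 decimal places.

bias = +0.3550

mean(θ*) = (8.56 + 9.11 + 9.42 + 8.91 + 8.86 + 9.32 + 8.90 + 9.15 + 8.80 + 9.62) / 10 = 9.06500
bias = 9.06500 − 8.71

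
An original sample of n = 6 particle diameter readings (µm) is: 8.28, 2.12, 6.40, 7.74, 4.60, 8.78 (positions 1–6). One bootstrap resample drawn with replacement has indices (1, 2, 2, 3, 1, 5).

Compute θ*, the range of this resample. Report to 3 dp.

θ* = 6.160

Resample values: 8.28, 2.12, 2.12, 6.40, 8.28, 4.60.
Range = 8.28 − 2.12 = 6.160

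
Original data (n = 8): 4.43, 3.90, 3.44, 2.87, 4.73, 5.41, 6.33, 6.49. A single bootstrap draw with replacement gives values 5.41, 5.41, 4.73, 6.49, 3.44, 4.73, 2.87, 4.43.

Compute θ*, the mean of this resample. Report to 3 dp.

θ* = 4.689

Mean = (5.41 + 5.41 + 4.73 + 6.49 + 3.44 + 4.73 + 2.87 + 4.43) / 8 = 37.510 / 8 = 4.689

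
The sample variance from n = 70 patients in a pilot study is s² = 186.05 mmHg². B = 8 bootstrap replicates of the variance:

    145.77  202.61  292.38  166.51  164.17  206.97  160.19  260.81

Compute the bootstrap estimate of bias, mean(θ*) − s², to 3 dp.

mean(θ*) = (145.77 + 202.61 + 292.38 + 166.51 + 164.17 + 206.97 + 160.19 + 260.81) / 8 = 199.9263
bias = 199.9263 − 186.05

bias = +13.876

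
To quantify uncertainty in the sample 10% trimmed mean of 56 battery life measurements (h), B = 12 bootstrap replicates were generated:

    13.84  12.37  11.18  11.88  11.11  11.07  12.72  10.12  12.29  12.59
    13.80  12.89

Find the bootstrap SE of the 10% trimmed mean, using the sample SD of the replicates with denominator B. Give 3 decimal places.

SE* = 1.084

Bootstrap SE is the standard deviation of the 12 replicate 10% trimmed means.
Mean of replicates: (13.84 + 12.37 + 11.18 + 11.88 + 11.11 + 11.07 + 12.72 + 10.12 + 12.29 + 12.59 + 13.80 + 12.89) / 12 = 145.8600 / 12 = 12.1550
Sum of squared deviations: (+1.6850)² + (+0.2150)² + (−0.9750)² + (−0.2750)² + (−1.0450)² + (−1.0850)² + (+0.5650)² + (−2.0350)² + (+0.1350)² + (+0.4350)² + (+1.6450)² + (+0.7350)² = 14.0951
Variance = 14.0951 / 12 = 1.1746
SE* = √1.1746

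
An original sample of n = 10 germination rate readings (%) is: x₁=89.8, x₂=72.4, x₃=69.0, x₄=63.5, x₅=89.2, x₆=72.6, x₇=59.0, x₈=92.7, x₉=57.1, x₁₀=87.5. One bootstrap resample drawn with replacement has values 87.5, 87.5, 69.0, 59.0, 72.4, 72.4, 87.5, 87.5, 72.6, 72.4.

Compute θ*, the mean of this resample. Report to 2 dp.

Mean = (87.5 + 87.5 + 69.0 + 59.0 + 72.4 + 72.4 + 87.5 + 87.5 + 72.6 + 72.4) / 10 = 767.80 / 10 = 76.78

θ* = 76.78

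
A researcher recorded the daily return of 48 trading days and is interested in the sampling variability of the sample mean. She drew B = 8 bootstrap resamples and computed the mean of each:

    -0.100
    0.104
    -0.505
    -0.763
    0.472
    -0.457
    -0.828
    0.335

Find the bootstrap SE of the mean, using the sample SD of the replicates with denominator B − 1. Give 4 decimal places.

SE* = 0.4940

Bootstrap SE is the standard deviation of the 8 replicate means.
Mean of replicates: ((-0.100) + 0.104 + (-0.505) + (-0.763) + 0.472 + (-0.457) + (-0.828) + 0.335) / 8 = -1.74200 / 8 = -0.21775
Sum of squared deviations: (+0.11775)² + (+0.32175)² + (−0.28725)² + (−0.54525)² + (+0.68975)² + (−0.23925)² + (−0.61025)² + (+0.55275)² = 1.70813
Variance = 1.70813 / 7 = 0.24402
SE* = √0.24402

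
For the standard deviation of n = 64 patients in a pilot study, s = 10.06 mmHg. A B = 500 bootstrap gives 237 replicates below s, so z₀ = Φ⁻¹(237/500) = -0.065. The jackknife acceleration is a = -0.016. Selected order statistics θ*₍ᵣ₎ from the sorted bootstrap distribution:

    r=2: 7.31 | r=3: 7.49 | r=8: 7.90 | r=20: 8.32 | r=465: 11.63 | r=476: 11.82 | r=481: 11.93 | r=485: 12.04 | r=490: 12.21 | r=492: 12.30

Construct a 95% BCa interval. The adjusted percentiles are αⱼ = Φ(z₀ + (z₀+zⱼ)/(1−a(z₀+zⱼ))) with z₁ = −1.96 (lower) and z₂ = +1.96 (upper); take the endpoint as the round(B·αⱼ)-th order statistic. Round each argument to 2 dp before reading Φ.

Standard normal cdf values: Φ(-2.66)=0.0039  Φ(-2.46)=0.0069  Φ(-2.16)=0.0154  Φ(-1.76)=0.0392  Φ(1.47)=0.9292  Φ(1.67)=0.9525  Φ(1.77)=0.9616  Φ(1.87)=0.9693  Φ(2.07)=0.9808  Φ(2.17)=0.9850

Lower: z₀ + z₁ = -0.065 + (-1.960) = -2.025; 1 − a(z₀+z₁) = 1 − (-0.016)(-2.025) = 0.9676; argument = -0.065 + (-2.025)/0.9676 = -2.1578 → -2.16.
α₁ = Φ(-2.16) = 0.0154; rank = round(500 × 0.0154) = 8; θ*₍8₎ = 7.90.
Upper: z₀ + z₂ = 1.895; 1 − a(z₀+z₂) = 1.0303; argument = 1.7742 → 1.77; α₂ = 0.9616; rank = 481; θ*₍481₎ = 11.93.

(7.90, 11.93)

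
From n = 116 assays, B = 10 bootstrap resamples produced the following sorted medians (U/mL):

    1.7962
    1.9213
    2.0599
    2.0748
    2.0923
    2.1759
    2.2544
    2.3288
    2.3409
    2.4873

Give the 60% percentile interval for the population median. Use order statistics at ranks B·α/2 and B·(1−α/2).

α = 0.40; lower rank = 10 × 0.200 = 2; upper rank = 10 × 0.800 = 8.
The 2nd smallest replicate is 1.9213; the 8th is 2.3288.

(1.9213, 2.3288)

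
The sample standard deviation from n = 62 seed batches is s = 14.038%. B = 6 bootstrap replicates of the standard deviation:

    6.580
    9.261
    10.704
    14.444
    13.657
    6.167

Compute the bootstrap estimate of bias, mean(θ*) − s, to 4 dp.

bias = −3.9025

mean(θ*) = (6.580 + 9.261 + 10.704 + 14.444 + 13.657 + 6.167) / 6 = 10.13550
bias = 10.13550 − 14.038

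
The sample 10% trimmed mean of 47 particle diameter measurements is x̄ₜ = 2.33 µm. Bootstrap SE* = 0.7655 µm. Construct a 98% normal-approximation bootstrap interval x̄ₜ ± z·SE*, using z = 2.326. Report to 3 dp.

(0.549, 4.111)

Margin = 2.326 × 0.7655 = 1.7806
Interval: 2.33 ± 1.7806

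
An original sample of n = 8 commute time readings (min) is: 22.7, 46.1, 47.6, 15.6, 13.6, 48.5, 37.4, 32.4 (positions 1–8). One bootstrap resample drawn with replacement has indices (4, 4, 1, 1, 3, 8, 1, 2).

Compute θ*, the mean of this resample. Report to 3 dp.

Resample values: 15.6, 15.6, 22.7, 22.7, 47.6, 32.4, 22.7, 46.1.
Mean = (15.6 + 15.6 + 22.7 + 22.7 + 47.6 + 32.4 + 22.7 + 46.1) / 8 = 225.40 / 8 = 28.175

θ* = 28.175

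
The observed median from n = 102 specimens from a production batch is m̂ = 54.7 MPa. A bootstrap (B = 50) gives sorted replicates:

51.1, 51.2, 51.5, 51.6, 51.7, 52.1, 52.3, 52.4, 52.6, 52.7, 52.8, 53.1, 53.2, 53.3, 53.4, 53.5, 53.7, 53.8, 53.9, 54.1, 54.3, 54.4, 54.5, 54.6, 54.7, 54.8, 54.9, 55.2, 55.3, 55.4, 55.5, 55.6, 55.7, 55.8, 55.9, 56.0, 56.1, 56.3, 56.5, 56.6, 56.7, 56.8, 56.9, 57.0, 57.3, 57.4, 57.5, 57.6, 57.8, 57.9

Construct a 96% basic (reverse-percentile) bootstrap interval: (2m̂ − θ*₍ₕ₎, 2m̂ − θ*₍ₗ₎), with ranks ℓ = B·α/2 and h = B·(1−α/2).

(51.6, 58.3)

Percentile endpoints at ranks 1 and 49: θ*₍1₎ = 51.1, θ*₍49₎ = 57.8.
Basic interval reflects these around m̂:
  lower = 2 × 54.7 − 57.8 = 51.6
  upper = 2 × 54.7 − 51.1 = 58.3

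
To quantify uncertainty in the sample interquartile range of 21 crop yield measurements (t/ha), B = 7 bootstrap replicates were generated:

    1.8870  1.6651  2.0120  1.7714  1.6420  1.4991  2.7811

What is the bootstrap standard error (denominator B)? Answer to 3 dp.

Bootstrap SE is the standard deviation of the 7 replicate interquartile ranges.
Mean of replicates: (1.8870 + 1.6651 + 2.0120 + 1.7714 + 1.6420 + 1.4991 + 2.7811) / 7 = 13.25770 / 7 = 1.89396
Sum of squared deviations: (−0.00696)² + (−0.22886)² + (+0.11804)² + (−0.12256)² + (−0.25196)² + (−0.39486)² + (+0.88714)² = 1.08780
Variance = 1.08780 / 7 = 0.15540
SE* = √0.15540

SE* = 0.394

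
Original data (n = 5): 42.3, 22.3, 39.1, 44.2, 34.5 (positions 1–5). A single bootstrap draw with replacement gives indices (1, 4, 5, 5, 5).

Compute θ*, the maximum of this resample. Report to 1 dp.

Resample values: 42.3, 44.2, 34.5, 34.5, 34.5.
Maximum = 44.2

θ* = 44.2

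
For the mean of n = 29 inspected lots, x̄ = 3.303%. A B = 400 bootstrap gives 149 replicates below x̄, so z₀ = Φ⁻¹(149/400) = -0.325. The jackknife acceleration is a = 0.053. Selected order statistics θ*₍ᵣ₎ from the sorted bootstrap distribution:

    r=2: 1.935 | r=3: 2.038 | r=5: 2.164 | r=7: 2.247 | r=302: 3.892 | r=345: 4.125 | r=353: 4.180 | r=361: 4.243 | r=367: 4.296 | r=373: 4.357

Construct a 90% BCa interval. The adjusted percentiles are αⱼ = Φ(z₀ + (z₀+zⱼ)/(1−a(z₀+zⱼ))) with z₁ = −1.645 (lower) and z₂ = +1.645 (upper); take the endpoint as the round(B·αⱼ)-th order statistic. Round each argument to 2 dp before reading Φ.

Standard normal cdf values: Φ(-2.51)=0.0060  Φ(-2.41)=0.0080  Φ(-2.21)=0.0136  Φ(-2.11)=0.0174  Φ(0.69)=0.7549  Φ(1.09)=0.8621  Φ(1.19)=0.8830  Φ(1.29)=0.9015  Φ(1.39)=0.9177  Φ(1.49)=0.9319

Lower: z₀ + z₁ = -0.325 + (-1.645) = -1.970; 1 − a(z₀+z₁) = 1 − (0.053)(-1.970) = 1.1044; argument = -0.325 + (-1.970)/1.1044 = -2.1088 → -2.11.
α₁ = Φ(-2.11) = 0.0174; rank = round(400 × 0.0174) = 7; θ*₍7₎ = 2.247.
Upper: z₀ + z₂ = 1.320; 1 − a(z₀+z₂) = 0.9300; argument = 1.0943 → 1.09; α₂ = 0.8621; rank = 345; θ*₍345₎ = 4.125.

(2.247, 4.125)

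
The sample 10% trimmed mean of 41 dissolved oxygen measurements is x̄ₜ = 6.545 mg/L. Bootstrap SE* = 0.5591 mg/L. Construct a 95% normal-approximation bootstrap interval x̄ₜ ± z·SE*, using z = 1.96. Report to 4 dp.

(5.4492, 7.6408)

Margin = 1.96 × 0.5591 = 1.09584
Interval: 6.545 ± 1.09584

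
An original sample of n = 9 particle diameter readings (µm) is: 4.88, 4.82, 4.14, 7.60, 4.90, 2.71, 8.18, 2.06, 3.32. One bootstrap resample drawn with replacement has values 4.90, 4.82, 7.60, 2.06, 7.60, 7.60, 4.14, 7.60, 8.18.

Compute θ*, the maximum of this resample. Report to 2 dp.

θ* = 8.18

Maximum = 8.18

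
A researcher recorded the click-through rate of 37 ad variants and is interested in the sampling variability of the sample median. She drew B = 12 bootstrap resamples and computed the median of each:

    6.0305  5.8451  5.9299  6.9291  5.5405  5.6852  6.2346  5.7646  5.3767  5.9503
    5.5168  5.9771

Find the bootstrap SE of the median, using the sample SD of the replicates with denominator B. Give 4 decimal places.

Bootstrap SE is the standard deviation of the 12 replicate medians.
Mean of replicates: (6.0305 + 5.8451 + 5.9299 + 6.9291 + 5.5405 + 5.6852 + 6.2346 + 5.7646 + 5.3767 + 5.9503 + 5.5168 + 5.9771) / 12 = 70.78040 / 12 = 5.89837
Sum of squared deviations: (+0.13213)² + (−0.05327)² + (+0.03153)² + (+1.03073)² + (−0.35787)² + (−0.21317)² + (+0.33623)² + (−0.13377)² + (−0.52167)² + (+0.05193)² + (−0.38157)² + (+0.07873)² = 1.81478
Variance = 1.81478 / 12 = 0.15123
SE* = √0.15123

SE* = 0.3889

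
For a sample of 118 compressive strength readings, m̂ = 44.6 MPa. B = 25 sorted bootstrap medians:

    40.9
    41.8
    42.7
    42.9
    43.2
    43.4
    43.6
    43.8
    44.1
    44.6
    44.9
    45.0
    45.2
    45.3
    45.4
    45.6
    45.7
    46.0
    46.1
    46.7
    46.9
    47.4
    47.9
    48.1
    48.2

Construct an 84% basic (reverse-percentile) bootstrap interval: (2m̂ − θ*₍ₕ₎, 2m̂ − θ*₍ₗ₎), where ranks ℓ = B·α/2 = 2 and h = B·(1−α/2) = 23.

(41.3, 47.4)

Percentile endpoints at ranks 2 and 23: θ*₍2₎ = 41.8, θ*₍23₎ = 47.9.
Basic interval reflects these around m̂:
  lower = 2 × 44.6 − 47.9 = 41.3
  upper = 2 × 44.6 − 41.8 = 47.4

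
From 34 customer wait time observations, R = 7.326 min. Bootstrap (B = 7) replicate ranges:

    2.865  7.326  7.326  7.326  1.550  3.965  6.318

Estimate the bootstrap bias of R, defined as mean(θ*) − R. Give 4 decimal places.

mean(θ*) = (2.865 + 7.326 + 7.326 + 7.326 + 1.550 + 3.965 + 6.318) / 7 = 5.23943
bias = 5.23943 − 7.326

bias = −2.0866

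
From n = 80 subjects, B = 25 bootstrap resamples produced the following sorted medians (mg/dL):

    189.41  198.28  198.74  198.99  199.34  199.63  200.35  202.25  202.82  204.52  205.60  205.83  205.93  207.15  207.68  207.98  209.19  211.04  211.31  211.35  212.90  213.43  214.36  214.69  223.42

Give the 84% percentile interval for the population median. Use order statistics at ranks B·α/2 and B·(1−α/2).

α = 0.16; lower rank = 25 × 0.080 = 2; upper rank = 25 × 0.920 = 23.
The 2nd smallest replicate is 198.28; the 23rd is 214.36.

(198.28, 214.36)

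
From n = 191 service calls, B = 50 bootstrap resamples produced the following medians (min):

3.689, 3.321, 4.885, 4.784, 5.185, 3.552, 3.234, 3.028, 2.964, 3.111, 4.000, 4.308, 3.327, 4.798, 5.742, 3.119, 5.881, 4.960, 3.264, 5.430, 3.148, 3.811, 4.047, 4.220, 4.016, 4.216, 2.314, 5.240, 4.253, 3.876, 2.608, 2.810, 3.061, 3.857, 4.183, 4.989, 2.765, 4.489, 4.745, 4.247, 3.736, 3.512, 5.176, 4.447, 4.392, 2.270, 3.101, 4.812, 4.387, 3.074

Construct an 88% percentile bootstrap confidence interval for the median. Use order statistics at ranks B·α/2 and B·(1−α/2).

(2.608, 5.240)

Sorted replicates: 2.270, 2.314, 2.608, 2.765, 2.810, 2.964, 3.028, 3.061, 3.074, 3.101, 3.111, 3.119, 3.148, 3.234, 3.264, 3.321, 3.327, 3.512, 3.552, 3.689, 3.736, 3.811, 3.857, 3.876, 4.000, 4.016, 4.047, 4.183, 4.216, 4.220, 4.247, 4.253, 4.308, 4.387, 4.392, 4.447, 4.489, 4.745, 4.784, 4.798, 4.812, 4.885, 4.960, 4.989, 5.176, 5.185, 5.240, 5.430, 5.742, 5.881
α = 0.12; lower rank = 50 × 0.060 = 3; upper rank = 50 × 0.940 = 47.
The 3rd smallest replicate is 2.608; the 47th is 5.240.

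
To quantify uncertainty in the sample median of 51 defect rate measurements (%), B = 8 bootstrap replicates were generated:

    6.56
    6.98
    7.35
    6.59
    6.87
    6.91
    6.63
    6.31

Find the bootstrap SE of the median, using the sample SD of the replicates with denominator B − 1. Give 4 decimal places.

SE* = 0.3202

Bootstrap SE is the standard deviation of the 8 replicate medians.
Mean of replicates: (6.56 + 6.98 + 7.35 + 6.59 + 6.87 + 6.91 + 6.63 + 6.31) / 8 = 54.20000 / 8 = 6.77500
Sum of squared deviations: (−0.21500)² + (+0.20500)² + (+0.57500)² + (−0.18500)² + (+0.09500)² + (+0.13500)² + (−0.14500)² + (−0.46500)² = 0.71760
Variance = 0.71760 / 7 = 0.10251
SE* = √0.10251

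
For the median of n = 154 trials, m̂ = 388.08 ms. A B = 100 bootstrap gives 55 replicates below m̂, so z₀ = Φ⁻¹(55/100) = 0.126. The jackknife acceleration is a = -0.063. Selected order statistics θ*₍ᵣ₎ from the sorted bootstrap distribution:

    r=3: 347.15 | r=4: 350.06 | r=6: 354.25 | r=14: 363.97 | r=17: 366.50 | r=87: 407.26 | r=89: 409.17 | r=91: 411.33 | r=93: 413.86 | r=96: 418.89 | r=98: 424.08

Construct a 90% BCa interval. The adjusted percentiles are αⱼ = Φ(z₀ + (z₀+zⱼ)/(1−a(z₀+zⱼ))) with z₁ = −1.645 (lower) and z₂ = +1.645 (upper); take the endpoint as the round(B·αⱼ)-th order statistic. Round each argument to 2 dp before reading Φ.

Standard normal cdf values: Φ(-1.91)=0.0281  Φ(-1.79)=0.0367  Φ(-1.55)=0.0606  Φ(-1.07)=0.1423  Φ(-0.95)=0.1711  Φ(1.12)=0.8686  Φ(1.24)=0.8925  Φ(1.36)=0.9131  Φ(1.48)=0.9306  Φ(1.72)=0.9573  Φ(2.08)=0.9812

(354.25, 418.89)

Lower: z₀ + z₁ = 0.126 + (-1.645) = -1.519; 1 − a(z₀+z₁) = 1 − (-0.063)(-1.519) = 0.9043; argument = 0.126 + (-1.519)/0.9043 = -1.5537 → -1.55.
α₁ = Φ(-1.55) = 0.0606; rank = round(100 × 0.0606) = 6; θ*₍6₎ = 354.25.
Upper: z₀ + z₂ = 1.771; 1 − a(z₀+z₂) = 1.1116; argument = 1.7192 → 1.72; α₂ = 0.9573; rank = 96; θ*₍96₎ = 418.89.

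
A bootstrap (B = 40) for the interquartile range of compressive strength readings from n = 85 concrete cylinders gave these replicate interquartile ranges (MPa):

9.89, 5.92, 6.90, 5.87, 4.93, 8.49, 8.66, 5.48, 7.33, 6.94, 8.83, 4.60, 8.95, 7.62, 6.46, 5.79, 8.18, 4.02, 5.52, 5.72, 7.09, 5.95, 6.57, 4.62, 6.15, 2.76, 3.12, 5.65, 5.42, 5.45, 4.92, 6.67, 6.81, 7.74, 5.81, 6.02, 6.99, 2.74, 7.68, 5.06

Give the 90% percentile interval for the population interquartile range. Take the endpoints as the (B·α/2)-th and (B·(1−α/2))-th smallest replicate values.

Sorted replicates: 2.74, 2.76, 3.12, 4.02, 4.60, 4.62, 4.92, 4.93, 5.06, 5.42, 5.45, 5.48, 5.52, 5.65, 5.72, 5.79, 5.81, 5.87, 5.92, 5.95, 6.02, 6.15, 6.46, 6.57, 6.67, 6.81, 6.90, 6.94, 6.99, 7.09, 7.33, 7.62, 7.68, 7.74, 8.18, 8.49, 8.66, 8.83, 8.95, 9.89
α = 0.10; lower rank = 40 × 0.050 = 2; upper rank = 40 × 0.950 = 38.
The 2nd smallest replicate is 2.76; the 38th is 8.83.

(2.76, 8.83)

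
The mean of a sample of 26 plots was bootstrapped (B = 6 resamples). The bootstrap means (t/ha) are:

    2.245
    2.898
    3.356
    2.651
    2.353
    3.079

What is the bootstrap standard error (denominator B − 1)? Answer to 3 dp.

Bootstrap SE is the standard deviation of the 6 replicate means.
Mean of replicates: (2.245 + 2.898 + 3.356 + 2.651 + 2.353 + 3.079) / 6 = 16.5820 / 6 = 2.7637
Sum of squared deviations: (−0.5187)² + (+0.1343)² + (+0.5923)² + (−0.1127)² + (−0.4107)² + (+0.3153)² = 0.9187
Variance = 0.9187 / 5 = 0.1837
SE* = √0.1837

SE* = 0.429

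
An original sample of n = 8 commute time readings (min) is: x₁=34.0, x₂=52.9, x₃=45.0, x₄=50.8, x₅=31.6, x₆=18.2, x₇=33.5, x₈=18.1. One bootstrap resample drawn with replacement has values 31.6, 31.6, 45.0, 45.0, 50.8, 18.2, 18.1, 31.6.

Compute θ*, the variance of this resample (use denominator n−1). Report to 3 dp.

θ* = 149.138

Mean = 33.9875; sum of squared deviations = 1043.9687
s² = 1043.9687 / 7 = 149.1384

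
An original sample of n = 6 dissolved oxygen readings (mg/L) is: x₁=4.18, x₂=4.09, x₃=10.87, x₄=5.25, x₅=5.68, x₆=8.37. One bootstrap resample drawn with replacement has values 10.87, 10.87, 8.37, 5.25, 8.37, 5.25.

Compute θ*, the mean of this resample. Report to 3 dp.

Mean = (10.87 + 10.87 + 8.37 + 5.25 + 8.37 + 5.25) / 6 = 48.980 / 6 = 8.163

θ* = 8.163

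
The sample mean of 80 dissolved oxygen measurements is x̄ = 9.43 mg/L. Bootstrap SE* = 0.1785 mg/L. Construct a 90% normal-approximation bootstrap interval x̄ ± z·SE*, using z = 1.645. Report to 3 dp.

(9.136, 9.724)

Margin = 1.645 × 0.1785 = 0.2936
Interval: 9.43 ± 0.2936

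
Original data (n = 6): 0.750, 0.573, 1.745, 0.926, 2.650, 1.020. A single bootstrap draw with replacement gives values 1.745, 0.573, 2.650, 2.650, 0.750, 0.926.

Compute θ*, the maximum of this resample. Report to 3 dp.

Maximum = 2.650

θ* = 2.650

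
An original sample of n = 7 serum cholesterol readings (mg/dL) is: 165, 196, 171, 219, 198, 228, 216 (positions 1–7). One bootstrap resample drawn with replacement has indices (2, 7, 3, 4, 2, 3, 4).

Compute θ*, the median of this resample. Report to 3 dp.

θ* = 196.000

Resample values: 196, 216, 171, 219, 196, 171, 219.
Sorted: 171, 171, 196, 196, 216, 219, 219
Median = middle value = 196.000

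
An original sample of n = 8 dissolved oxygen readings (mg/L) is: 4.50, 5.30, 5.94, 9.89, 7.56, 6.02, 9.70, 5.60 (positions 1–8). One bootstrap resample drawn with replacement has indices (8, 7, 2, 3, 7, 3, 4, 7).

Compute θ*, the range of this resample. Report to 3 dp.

Resample values: 5.60, 9.70, 5.30, 5.94, 9.70, 5.94, 9.89, 9.70.
Range = 9.89 − 5.30 = 4.590

θ* = 4.590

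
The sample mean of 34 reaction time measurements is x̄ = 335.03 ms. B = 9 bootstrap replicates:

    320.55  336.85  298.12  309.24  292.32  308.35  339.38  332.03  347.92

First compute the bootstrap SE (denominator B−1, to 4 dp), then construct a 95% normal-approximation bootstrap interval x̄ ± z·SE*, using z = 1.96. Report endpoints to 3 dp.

(296.585, 373.475)

Mean of replicates = 320.5289; sum of squared deviations = 3077.9561; SE* = √(3077.9561/8) = 19.6149
Margin = 1.96 × 19.6149 = 38.4452
Interval: 335.03 ± 38.4452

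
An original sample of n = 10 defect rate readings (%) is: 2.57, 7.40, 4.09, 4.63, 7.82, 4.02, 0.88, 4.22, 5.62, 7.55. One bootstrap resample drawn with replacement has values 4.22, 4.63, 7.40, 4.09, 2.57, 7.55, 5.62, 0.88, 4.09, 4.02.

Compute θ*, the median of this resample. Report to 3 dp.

θ* = 4.155

Sorted: 0.88, 2.57, 4.02, 4.09, 4.09, 4.22, 4.63, 5.62, 7.40, 7.55
Median = average of the two middle values = 4.155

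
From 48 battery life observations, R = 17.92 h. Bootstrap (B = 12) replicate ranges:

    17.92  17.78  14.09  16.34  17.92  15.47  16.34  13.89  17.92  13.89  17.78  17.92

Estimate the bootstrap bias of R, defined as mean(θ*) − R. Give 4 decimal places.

mean(θ*) = (17.92 + 17.78 + 14.09 + 16.34 + 17.92 + 15.47 + 16.34 + 13.89 + 17.92 + 13.89 + 17.78 + 17.92) / 12 = 16.43833
bias = 16.43833 − 17.92

bias = −1.4817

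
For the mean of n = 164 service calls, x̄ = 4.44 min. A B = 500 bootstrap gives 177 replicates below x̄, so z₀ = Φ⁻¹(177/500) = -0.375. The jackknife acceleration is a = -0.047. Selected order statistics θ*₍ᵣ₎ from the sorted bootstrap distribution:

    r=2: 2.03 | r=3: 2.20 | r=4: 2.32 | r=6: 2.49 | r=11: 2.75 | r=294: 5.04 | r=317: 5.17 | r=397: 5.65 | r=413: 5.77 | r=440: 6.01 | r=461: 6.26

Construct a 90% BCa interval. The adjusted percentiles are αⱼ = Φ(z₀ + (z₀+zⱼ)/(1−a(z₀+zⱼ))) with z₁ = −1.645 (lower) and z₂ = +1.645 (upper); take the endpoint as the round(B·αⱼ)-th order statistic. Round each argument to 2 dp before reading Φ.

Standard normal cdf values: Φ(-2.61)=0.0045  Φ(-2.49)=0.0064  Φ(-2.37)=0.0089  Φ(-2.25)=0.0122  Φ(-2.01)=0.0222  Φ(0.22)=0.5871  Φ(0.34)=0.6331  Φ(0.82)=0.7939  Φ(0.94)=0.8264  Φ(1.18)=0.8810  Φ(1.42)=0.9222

Lower: z₀ + z₁ = -0.375 + (-1.645) = -2.020; 1 − a(z₀+z₁) = 1 − (-0.047)(-2.020) = 0.9051; argument = -0.375 + (-2.020)/0.9051 = -2.6069 → -2.61.
α₁ = Φ(-2.61) = 0.0045; rank = round(500 × 0.0045) = 2; θ*₍2₎ = 2.03.
Upper: z₀ + z₂ = 1.270; 1 − a(z₀+z₂) = 1.0597; argument = 0.8235 → 0.82; α₂ = 0.7939; rank = 397; θ*₍397₎ = 5.65.

(2.03, 5.65)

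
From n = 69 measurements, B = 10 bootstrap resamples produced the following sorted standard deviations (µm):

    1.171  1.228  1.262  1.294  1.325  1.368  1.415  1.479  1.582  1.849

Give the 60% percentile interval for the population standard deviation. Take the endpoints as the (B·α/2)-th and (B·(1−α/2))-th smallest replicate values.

(1.228, 1.479)

α = 0.40; lower rank = 10 × 0.200 = 2; upper rank = 10 × 0.800 = 8.
The 2nd smallest replicate is 1.228; the 8th is 1.479.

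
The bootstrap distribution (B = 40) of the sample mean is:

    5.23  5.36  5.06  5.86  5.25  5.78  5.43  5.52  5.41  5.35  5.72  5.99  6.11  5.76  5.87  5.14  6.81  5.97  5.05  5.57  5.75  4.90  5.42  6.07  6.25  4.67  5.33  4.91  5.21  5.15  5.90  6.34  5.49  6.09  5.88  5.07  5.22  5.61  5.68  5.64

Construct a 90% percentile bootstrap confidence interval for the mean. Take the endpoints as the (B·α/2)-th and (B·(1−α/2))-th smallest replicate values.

(4.90, 6.25)

Sorted replicates: 4.67, 4.90, 4.91, 5.05, 5.06, 5.07, 5.14, 5.15, 5.21, 5.22, 5.23, 5.25, 5.33, 5.35, 5.36, 5.41, 5.42, 5.43, 5.49, 5.52, 5.57, 5.61, 5.64, 5.68, 5.72, 5.75, 5.76, 5.78, 5.86, 5.87, 5.88, 5.90, 5.97, 5.99, 6.07, 6.09, 6.11, 6.25, 6.34, 6.81
α = 0.10; lower rank = 40 × 0.050 = 2; upper rank = 40 × 0.950 = 38.
The 2nd smallest replicate is 4.90; the 38th is 6.25.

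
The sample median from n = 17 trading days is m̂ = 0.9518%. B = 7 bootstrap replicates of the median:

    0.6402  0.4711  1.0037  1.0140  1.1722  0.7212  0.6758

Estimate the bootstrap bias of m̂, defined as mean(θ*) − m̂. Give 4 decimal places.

bias = −0.1378

mean(θ*) = (0.6402 + 0.4711 + 1.0037 + 1.0140 + 1.1722 + 0.7212 + 0.6758) / 7 = 0.81403
bias = 0.81403 − 0.9518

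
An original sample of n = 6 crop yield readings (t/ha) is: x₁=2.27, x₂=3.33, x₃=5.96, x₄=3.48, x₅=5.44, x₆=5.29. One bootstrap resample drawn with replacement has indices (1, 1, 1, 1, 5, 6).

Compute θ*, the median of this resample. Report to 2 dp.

Resample values: 2.27, 2.27, 2.27, 2.27, 5.44, 5.29.
Sorted: 2.27, 2.27, 2.27, 2.27, 5.29, 5.44
Median = average of the two middle values = 2.27

θ* = 2.27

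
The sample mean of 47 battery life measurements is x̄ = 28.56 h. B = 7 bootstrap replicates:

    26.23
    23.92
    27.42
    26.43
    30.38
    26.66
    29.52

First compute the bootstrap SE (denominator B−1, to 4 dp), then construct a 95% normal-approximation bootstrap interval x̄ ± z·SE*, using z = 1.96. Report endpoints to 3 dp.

(24.317, 32.803)

Mean of replicates = 27.2229; sum of squared deviations = 28.1233; SE* = √(28.1233/6) = 2.1650
Margin = 1.96 × 2.1650 = 4.2434
Interval: 28.56 ± 4.2434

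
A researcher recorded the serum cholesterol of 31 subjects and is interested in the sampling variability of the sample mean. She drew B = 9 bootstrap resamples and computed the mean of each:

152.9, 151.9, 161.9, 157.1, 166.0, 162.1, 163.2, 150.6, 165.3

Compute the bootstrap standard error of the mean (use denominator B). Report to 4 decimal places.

SE* = 5.6386

Bootstrap SE is the standard deviation of the 9 replicate means.
Mean of replicates: (152.9 + 151.9 + 161.9 + 157.1 + 166.0 + 162.1 + 163.2 + 150.6 + 165.3) / 9 = 1431.00000 / 9 = 159.00000
Sum of squared deviations: (−6.10000)² + (−7.10000)² + (+2.90000)² + (−1.90000)² + (+7.00000)² + (+3.10000)² + (+4.20000)² + (−8.40000)² + (+6.30000)² = 286.14000
Variance = 286.14000 / 9 = 31.79333
SE* = √31.79333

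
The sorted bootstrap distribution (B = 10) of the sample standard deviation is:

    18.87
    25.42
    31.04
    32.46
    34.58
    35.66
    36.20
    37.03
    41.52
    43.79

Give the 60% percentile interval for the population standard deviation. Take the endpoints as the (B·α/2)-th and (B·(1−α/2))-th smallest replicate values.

α = 0.40; lower rank = 10 × 0.200 = 2; upper rank = 10 × 0.800 = 8.
The 2nd smallest replicate is 25.42; the 8th is 37.03.

(25.42, 37.03)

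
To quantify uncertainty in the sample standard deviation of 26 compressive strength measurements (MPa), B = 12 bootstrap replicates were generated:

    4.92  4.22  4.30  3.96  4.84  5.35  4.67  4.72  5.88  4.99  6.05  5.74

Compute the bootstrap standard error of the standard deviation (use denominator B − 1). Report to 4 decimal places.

SE* = 0.6698

Bootstrap SE is the standard deviation of the 12 replicate standard deviations.
Mean of replicates: (4.92 + 4.22 + 4.30 + 3.96 + 4.84 + 5.35 + 4.67 + 4.72 + 5.88 + 4.99 + 6.05 + 5.74) / 12 = 59.64000 / 12 = 4.97000
Sum of squared deviations: (−0.05000)² + (−0.75000)² + (−0.67000)² + (−1.01000)² + (−0.13000)² + (+0.38000)² + (−0.30000)² + (−0.25000)² + (+0.91000)² + (+0.02000)² + (+1.08000)² + (+0.77000)² = 4.93560
Variance = 4.93560 / 11 = 0.44869
SE* = √0.44869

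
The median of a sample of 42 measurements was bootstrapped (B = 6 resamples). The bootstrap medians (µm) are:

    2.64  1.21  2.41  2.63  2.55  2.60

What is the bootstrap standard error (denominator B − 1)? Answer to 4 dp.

Bootstrap SE is the standard deviation of the 6 replicate medians.
Mean of replicates: (2.64 + 1.21 + 2.41 + 2.63 + 2.55 + 2.60) / 6 = 14.04000 / 6 = 2.34000
Sum of squared deviations: (+0.30000)² + (−1.13000)² + (+0.07000)² + (+0.29000)² + (+0.21000)² + (+0.26000)² = 1.56760
Variance = 1.56760 / 5 = 0.31352
SE* = √0.31352

SE* = 0.5599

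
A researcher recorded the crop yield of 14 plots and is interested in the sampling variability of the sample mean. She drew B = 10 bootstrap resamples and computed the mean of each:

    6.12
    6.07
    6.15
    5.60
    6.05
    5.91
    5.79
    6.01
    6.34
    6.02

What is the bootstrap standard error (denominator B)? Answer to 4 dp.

Bootstrap SE is the standard deviation of the 10 replicate means.
Mean of replicates: (6.12 + 6.07 + 6.15 + 5.60 + 6.05 + 5.91 + 5.79 + 6.01 + 6.34 + 6.02) / 10 = 60.06000 / 10 = 6.00600
Sum of squared deviations: (+0.11400)² + (+0.06400)² + (+0.14400)² + (−0.40600)² + (+0.04400)² + (−0.09600)² + (−0.21600)² + (+0.00400)² + (+0.33400)² + (+0.01400)² = 0.37224
Variance = 0.37224 / 10 = 0.03722
SE* = √0.03722

SE* = 0.1929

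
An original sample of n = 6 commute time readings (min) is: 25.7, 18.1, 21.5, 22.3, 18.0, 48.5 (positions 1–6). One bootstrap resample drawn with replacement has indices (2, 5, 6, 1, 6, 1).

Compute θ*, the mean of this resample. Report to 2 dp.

θ* = 30.75

Resample values: 18.1, 18.0, 48.5, 25.7, 48.5, 25.7.
Mean = (18.1 + 18.0 + 48.5 + 25.7 + 48.5 + 25.7) / 6 = 184.50 / 6 = 30.75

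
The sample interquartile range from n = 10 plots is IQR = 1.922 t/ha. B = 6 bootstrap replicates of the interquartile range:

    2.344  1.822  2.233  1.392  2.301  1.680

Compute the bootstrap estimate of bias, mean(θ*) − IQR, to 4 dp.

bias = +0.0400

mean(θ*) = (2.344 + 1.822 + 2.233 + 1.392 + 2.301 + 1.680) / 6 = 1.96200
bias = 1.96200 − 1.922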